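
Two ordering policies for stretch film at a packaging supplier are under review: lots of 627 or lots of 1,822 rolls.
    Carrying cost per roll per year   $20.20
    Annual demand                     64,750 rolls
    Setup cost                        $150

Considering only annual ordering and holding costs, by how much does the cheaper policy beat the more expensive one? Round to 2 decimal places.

TC(Q) = (D/Q)S + (Q/2)H
TC(627) = (64,750/627)×150 + (627/2)×20.2 = $21,823.13
TC(1,822) = (64,750/1,822)×150 + (1,822/2)×20.2 = $23,732.88
Lots of 627 are cheaper by $1,909.75.

$1,909.75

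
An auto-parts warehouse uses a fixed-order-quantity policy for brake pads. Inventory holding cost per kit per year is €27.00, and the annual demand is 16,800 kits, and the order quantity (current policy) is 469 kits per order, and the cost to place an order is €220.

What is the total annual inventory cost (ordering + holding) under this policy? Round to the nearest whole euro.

€14,212

Annual ordering cost = (D/Q)·S = (16,800/469) × 220 = €7,880.60
Annual holding cost  = (Q/2)·H = (469/2) × 27 = €6,331.50
Total = €7,880.60 + €6,331.50 = €14,212.10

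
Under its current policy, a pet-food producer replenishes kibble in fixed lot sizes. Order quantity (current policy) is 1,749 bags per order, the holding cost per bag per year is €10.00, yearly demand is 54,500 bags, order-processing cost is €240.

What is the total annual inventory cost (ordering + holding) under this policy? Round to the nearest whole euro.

Ordering: D/Q × S = 54,500/1,749 × €240 = €7,478.56
Holding:  Q/2 × H = 1,749/2 × €10 = €8,745.00
Total = €7,478.56 + €8,745.00 = €16,223.56

€16,224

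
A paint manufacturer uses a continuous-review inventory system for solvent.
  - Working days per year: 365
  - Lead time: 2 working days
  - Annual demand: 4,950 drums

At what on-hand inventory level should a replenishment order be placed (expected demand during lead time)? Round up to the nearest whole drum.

Daily demand d = 4,950 / 365 = 13.562 drums/day
Demand during lead time = 13.562 × 2 = 27.12
Reorder point = 27.12 → round up

28 drums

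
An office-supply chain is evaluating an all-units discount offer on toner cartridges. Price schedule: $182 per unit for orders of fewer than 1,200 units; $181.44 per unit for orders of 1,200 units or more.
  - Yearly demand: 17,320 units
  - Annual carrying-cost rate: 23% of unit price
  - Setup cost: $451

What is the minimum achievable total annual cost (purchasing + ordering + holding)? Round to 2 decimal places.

H₁ = 23%×$182 = $41.8600;  H₂ = 23%×$181.44 = $41.7312
EOQ₁ = √(2×17,320×451/41.8600) = 610.91  (< 1,200, feasible at tier 1)
EOQ₂ = √(2×17,320×451/41.7312) = 611.85  (< 1,200 → use Q = 1,200 at tier-2 price)
TC(tier 1 (EOQ₁), Q≈610.9) = $3,177,812.71
TC(tier 2, Q≈1,200.0) = $3,174,088.95
Minimum at tier 2: $3,174,088.95

$3,174,088.95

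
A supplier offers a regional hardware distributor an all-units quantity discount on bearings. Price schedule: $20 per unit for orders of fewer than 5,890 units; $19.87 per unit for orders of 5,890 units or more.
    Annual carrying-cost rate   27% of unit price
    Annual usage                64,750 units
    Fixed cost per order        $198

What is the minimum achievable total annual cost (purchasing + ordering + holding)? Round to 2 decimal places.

H₁ = 27%×$20 = $5.4000;  H₂ = 27%×$19.87 = $5.3649
EOQ₁ = √(2×64,750×198/5.4000) = 2,179.07  (< 5,890, feasible at tier 1)
EOQ₂ = √(2×64,750×198/5.3649) = 2,186.18  (< 5,890 → use Q = 5,890 at tier-2 price)
TC(tier 1 (EOQ₁), Q≈2,179.1) = $1,306,766.96
TC(tier 2, Q≈5,890.0) = $1,304,558.79
Minimum at tier 2: $1,304,558.79

$1,304,558.79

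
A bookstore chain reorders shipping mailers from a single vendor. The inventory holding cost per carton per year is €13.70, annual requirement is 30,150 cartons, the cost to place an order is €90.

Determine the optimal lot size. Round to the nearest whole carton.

629 cartons

EOQ = √(2DS/H) = √(2 × 30,150 × 90 / 13.7)
    = √(396,131.39) ≈ 629.39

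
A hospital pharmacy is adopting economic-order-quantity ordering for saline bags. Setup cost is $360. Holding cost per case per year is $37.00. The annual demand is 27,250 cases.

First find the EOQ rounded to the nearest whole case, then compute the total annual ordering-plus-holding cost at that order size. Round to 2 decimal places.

$26,943.27

EOQ = √(2DS/H) = √(2 × 27,250 × 360 / 37)
    = √(530,270.27) ≈ 728.20 → Q = 728 cases
Annual ordering cost = (D/Q)·S = (27,250/728) × 360 = $13,475.27
Annual holding cost  = (Q/2)·H = (728/2) × 37 = $13,468.00
Total = $13,475.27 + $13,468.00 = $26,943.27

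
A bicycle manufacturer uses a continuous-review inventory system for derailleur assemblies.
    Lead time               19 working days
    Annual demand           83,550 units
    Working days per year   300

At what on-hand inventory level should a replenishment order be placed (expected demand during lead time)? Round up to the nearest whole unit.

5,292 units

Daily demand d = 83,550 / 300 = 278.500 units/day
Demand during lead time = 278.500 × 19 = 5,291.50
Reorder point = 5,291.50 → round up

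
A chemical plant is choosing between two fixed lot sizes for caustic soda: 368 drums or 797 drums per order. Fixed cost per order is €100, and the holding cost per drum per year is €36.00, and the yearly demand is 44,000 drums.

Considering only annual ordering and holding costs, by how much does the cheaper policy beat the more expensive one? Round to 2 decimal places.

TC(Q) = (D/Q)S + (Q/2)H
TC(368) = (44,000/368)×100 + (368/2)×36 = €18,580.52
TC(797) = (44,000/797)×100 + (797/2)×36 = €19,866.70
|ΔTC| = |€18,580.52 − €19,866.70| = €1,286.18

€1,286.18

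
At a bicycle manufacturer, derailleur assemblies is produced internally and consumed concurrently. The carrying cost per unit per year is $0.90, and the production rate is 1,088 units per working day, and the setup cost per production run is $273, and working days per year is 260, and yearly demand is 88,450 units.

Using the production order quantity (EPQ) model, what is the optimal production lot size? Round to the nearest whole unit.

8,836 units

Daily demand d = 88,450/260 = 340.192; p = 1088; 1 − d/p = 0.68732
EPQ = √(2DS / (H(1 − d/p)))
    = √(2 × 88,450 × 273 / (0.9 × 0.68732)) ≈ 8,835.75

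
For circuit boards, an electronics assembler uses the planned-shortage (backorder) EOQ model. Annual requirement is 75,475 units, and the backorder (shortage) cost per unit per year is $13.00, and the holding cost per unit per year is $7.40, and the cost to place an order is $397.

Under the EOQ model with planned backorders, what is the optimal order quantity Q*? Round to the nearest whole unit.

3,565 units

Basic EOQ = √(2·75,475·397/7.4) = 2,845.745
Backorder adjustment √((H+b)/b) = √((7.4+13)/13) = 1.2527
Q* = 2,845.745 × 1.2527 ≈ 3,564.83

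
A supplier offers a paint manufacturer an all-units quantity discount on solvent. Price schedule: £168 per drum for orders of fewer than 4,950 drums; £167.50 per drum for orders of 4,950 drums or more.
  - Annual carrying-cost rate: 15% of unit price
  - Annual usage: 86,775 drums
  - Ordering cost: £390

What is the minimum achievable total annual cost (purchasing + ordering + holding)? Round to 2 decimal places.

H₁ = 15%×£168 = £25.2000;  H₂ = 15%×£167.50 = £25.1250
EOQ₁ = √(2×86,775×390/25.2000) = 1,638.87  (< 4,950, feasible at tier 1)
EOQ₂ = √(2×86,775×390/25.1250) = 1,641.31  (< 4,950 → use Q = 4,950 at tier-2 price)
TC(tier 1 (EOQ₁), Q≈1,638.9) = £14,619,499.51
TC(tier 2, Q≈4,950.0) = £14,603,833.69
Minimum at tier 2: £14,603,833.69

£14,603,833.69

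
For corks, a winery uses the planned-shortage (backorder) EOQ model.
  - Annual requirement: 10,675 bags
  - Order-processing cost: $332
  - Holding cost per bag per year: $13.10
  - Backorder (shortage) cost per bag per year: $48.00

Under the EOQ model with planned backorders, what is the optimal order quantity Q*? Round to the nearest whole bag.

830 bags

Q* = √(2DS/H) · √((H + b)/b)
   = √(2 × 10,675 × 332 / 13.1) · √((13.1 + 48) / 48)
   = 735.584 × 1.1282 ≈ 829.91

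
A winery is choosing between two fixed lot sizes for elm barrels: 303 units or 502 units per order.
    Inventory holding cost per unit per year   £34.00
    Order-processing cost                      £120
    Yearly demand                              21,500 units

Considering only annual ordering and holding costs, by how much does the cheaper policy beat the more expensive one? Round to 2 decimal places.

£7.59

For each Q, cost = (D/Q)·S + (Q/2)·H.
TC(303) = (21,500/303)×120 + (303/2)×34 = £13,665.85
TC(502) = (21,500/502)×120 + (502/2)×34 = £13,673.44
Cheaper: Q = 303.  Difference = £7.59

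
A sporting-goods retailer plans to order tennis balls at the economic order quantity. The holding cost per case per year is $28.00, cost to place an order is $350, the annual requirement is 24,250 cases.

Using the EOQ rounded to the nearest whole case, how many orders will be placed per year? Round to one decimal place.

Q* = √(2·D·S / H) = √(2·24,250·350 / 28) = √606,250.0 ≈ 778.62 → Q = 779
Orders per year = D/Q = 24,250 / 779 = 31.130

31.1 orders per year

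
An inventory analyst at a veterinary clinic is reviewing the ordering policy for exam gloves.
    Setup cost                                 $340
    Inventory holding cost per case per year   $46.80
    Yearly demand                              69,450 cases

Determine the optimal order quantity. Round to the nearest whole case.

1,005 cases

Q* = √(2·D·S / H) = √(2·69,450·340 / 46.8) = √1,009,102.6 ≈ 1,004.54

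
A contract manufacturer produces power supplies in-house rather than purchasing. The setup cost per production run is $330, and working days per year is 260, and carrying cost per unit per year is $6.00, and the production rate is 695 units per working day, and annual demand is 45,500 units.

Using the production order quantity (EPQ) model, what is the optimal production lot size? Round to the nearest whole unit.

d = 45,500/260 = 175.0000 units/day;  effective holding cost H(1 − d/p) = 6·(1 − 175.0000/695) = 4.48921
Q* = √(2DS / H_eff) = √(2·45,500·330 / 4.48921) ≈ 2,586.38

2,586 units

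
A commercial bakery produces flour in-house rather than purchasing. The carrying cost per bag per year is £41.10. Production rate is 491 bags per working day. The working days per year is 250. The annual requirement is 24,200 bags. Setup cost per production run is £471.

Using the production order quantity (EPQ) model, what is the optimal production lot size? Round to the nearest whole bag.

Daily demand d = 24,200/250 = 96.800; p = 491; 1 − d/p = 0.80285
EPQ = √(2DS / (H(1 − d/p)))
    = √(2 × 24,200 × 471 / (41.1 × 0.80285)) ≈ 831.18

831 bags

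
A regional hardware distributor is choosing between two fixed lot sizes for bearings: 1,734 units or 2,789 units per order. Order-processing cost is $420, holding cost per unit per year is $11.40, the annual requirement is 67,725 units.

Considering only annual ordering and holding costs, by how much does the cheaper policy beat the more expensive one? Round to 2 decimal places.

Annual cost at Q: ordering D·S/Q plus holding Q·H/2.
TC(1,734) = (67,725/1,734)×420 + (1,734/2)×11.4 = $26,287.78
TC(2,789) = (67,725/2,789)×420 + (2,789/2)×11.4 = $26,096.12
Lots of 2,789 are cheaper by $191.66.

$191.66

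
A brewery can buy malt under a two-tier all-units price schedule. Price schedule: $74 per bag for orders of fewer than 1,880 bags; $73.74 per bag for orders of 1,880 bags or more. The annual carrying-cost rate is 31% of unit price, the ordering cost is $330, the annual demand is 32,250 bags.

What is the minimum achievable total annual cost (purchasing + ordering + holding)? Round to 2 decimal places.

H₁ = 31%×$74 = $22.9400;  H₂ = 31%×$73.74 = $22.8594
EOQ₁ = √(2×32,250×330/22.9400) = 963.25  (< 1,880, feasible at tier 1)
EOQ₂ = √(2×32,250×330/22.8594) = 964.95  (< 1,880 → use Q = 1,880 at tier-2 price)
TC(tier 1 (EOQ₁), Q≈963.3) = $2,408,597.01
TC(tier 2, Q≈1,880.0) = $2,405,263.74
Minimum at tier 2: $2,405,263.74

$2,405,263.74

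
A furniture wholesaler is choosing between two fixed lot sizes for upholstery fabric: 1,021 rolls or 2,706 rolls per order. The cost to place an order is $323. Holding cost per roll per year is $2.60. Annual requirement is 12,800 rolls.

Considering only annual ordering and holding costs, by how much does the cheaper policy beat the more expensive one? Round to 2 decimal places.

TC(Q) = (D/Q)S + (Q/2)H
TC(1,021) = (12,800/1,021)×323 + (1,021/2)×2.6 = $5,376.66
TC(2,706) = (12,800/2,706)×323 + (2,706/2)×2.6 = $5,045.66
Cheaper: Q = 2,706.  Difference = $331.00

$331.00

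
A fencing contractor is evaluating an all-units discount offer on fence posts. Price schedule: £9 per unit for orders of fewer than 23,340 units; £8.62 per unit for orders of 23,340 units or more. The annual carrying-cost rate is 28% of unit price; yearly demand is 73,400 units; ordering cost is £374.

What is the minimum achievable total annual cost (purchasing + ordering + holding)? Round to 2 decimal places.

H₁ = 28%×£9 = £2.5200;  H₂ = 28%×£8.62 = £2.4136
EOQ₁ = √(2×73,400×374/2.5200) = 4,667.65  (< 23,340, feasible at tier 1)
EOQ₂ = √(2×73,400×374/2.4136) = 4,769.43  (< 23,340 → use Q = 23,340 at tier-2 price)
TC(tier 1 (EOQ₁), Q≈4,667.7) = £672,362.49
TC(tier 2, Q≈23,340.0) = £662,050.87
Minimum at tier 2: £662,050.87

£662,050.87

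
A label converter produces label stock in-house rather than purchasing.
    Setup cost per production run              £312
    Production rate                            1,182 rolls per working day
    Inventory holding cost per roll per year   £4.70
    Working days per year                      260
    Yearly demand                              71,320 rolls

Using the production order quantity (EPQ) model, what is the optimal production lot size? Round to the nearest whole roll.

3,511 rolls

d = 71,320/260 = 274.3077 rolls/day;  effective holding cost H(1 − d/p) = 4.7·(1 − 274.3077/1182) = 3.60927
Q* = √(2DS / H_eff) = √(2·71,320·312 / 3.60927) ≈ 3,511.47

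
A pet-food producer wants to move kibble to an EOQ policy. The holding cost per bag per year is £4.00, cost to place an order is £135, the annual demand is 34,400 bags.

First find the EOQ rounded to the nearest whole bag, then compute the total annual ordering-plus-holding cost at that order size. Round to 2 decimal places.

£6,095.24

Q* = √(2·D·S / H) = √(2·34,400·135 / 4) = √2,322,000.0 ≈ 1,523.81 → Q = 1,524 bags
Orders/yr = 34,400/1,524 = 22.572; ordering cost = 22.572 × £135 = £3,047.24
Average inventory = 1,524/2 = 762; holding cost = 762 × £4 = £3,048.00
Total = £3,047.24 + £3,048.00 = £6,095.24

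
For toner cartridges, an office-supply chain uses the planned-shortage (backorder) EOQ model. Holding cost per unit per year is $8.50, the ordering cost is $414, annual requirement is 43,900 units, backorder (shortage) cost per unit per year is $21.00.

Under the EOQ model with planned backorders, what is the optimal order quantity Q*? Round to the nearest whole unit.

Basic EOQ = √(2·43,900·414/8.5) = 2,067.940
Backorder adjustment √((H+b)/b) = √((8.5+21)/21) = 1.1852
Q* = 2,067.940 × 1.1852 ≈ 2,450.98

2,451 units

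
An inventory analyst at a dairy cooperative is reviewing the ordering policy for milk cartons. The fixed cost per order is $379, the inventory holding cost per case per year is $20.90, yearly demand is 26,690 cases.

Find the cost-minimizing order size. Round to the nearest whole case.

984 cases

Q* = √(2·D·S / H) = √(2·26,690·379 / 20.9) = √967,991.4 ≈ 983.87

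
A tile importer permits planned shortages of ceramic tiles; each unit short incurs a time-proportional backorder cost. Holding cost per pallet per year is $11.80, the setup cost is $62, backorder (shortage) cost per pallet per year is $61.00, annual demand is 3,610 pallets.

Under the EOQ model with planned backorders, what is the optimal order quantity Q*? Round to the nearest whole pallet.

213 pallets

Basic EOQ = √(2·3,610·62/11.8) = 194.771
Backorder adjustment √((H+b)/b) = √((11.8+61)/61) = 1.0924
Q* = 194.771 × 1.0924 ≈ 212.78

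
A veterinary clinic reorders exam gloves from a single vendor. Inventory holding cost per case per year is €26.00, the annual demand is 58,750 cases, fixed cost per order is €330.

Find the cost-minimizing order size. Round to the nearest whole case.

EOQ = √(2DS/H) = √(2 × 58,750 × 330 / 26)
    = √(1,491,346.15) ≈ 1,221.21

1,221 cases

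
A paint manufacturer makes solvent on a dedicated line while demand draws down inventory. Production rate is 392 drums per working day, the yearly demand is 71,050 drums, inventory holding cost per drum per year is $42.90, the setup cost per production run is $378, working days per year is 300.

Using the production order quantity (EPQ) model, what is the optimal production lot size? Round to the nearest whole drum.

1,779 drums

d = 71,050/300 = 236.8333 drums/day;  effective holding cost H(1 − d/p) = 42.9·(1 − 236.8333/392) = 16.98125
Q* = √(2DS / H_eff) = √(2·71,050·378 / 16.98125) ≈ 1,778.52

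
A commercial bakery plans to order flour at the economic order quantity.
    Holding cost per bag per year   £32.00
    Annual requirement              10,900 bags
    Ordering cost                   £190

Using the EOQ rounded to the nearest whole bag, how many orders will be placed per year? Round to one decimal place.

30.3 orders per year

2DS/H = 2·10,900·190/32 = 129,437.50
EOQ = √129,437.50 ≈ 359.77 → Q = 360
Orders per year = D/Q = 10,900 / 360 = 30.278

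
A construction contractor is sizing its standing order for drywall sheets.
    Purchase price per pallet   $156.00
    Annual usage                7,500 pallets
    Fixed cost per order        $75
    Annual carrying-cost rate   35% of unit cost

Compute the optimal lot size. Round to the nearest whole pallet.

H = i·C = 0.35 × $156 = $54.6000 per pallet-year
EOQ = √(2DS/H) = √(2 × 7,500 × 75 / 54.6)
    = √(20,604.40) ≈ 143.54

144 pallets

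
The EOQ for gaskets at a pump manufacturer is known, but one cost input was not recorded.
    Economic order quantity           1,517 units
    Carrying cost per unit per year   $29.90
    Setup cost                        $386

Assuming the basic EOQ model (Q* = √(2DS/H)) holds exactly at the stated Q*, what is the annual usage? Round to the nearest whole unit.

Since Q* = (2DS/H)^½, squaring gives Q*²·H = 2DS.
D = Q²H / (2S) = 1,517² × 29.9 / (2 × 386) = 89,130.23

89,130 units per year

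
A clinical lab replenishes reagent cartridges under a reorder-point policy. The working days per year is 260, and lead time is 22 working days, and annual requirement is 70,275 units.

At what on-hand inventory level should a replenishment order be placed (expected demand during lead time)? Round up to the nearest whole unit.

5,947 units

Daily demand d = 70,275 / 260 = 270.288 units/day
Demand during lead time = 270.288 × 22 = 5,946.35
Reorder point = 5,946.35 → round up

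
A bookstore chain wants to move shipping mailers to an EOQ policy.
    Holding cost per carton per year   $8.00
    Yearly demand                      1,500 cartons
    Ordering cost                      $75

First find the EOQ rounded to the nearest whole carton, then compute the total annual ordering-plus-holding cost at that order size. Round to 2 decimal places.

Q* = √(2·D·S / H) = √(2·1,500·75 / 8) = √28,125.0 ≈ 167.71 → Q = 168 cartons
Orders/yr = 1,500/168 = 8.929; ordering cost = 8.929 × $75 = $669.64
Average inventory = 168/2 = 84; holding cost = 84 × $8 = $672.00
Total = $669.64 + $672.00 = $1,341.64

$1,341.64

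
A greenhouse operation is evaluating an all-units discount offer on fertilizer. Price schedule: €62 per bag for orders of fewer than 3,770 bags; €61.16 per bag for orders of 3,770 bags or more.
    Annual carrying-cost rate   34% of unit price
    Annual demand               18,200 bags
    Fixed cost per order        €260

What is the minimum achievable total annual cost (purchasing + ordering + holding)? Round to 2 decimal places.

€1,142,524.49

H₁ = 34%×€62 = €21.0800;  H₂ = 34%×€61.16 = €20.7944
EOQ₁ = √(2×18,200×260/21.0800) = 670.04  (< 3,770, feasible at tier 1)
EOQ₂ = √(2×18,200×260/20.7944) = 674.63  (< 3,770 → use Q = 3,770 at tier-2 price)
TC(tier 1 (EOQ₁), Q≈670.0) = €1,142,524.49
TC(tier 2, Q≈3,770.0) = €1,153,564.62
Minimum at tier 1 (EOQ₁): €1,142,524.49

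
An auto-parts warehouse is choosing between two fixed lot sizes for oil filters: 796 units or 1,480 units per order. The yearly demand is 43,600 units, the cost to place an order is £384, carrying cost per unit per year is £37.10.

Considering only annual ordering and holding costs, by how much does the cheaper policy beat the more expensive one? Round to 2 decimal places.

For each Q, cost = (D/Q)·S + (Q/2)·H.
TC(796) = (43,600/796)×384 + (796/2)×37.1 = £35,798.97
TC(1,480) = (43,600/1,480)×384 + (1,480/2)×37.1 = £38,766.43
|ΔTC| = |£35,798.97 − £38,766.43| = £2,967.47

£2,967.47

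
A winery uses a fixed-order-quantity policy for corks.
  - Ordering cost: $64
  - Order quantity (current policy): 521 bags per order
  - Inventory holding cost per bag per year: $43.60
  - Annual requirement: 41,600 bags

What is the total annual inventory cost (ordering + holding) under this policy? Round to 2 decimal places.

$16,467.97

Ordering: D/Q × S = 41,600/521 × $64 = $5,110.17
Holding:  Q/2 × H = 521/2 × $43.6 = $11,357.80
Total = $5,110.17 + $11,357.80 = $16,467.97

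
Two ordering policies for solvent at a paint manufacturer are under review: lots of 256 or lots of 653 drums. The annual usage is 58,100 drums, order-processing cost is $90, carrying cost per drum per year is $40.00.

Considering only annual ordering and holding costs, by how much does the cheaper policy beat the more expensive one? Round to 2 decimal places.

$4,478.12

TC(Q) = (D/Q)S + (Q/2)H
TC(256) = (58,100/256)×90 + (256/2)×40 = $25,545.78
TC(653) = (58,100/653)×90 + (653/2)×40 = $21,067.66
Cheaper: Q = 653.  Difference = $4,478.12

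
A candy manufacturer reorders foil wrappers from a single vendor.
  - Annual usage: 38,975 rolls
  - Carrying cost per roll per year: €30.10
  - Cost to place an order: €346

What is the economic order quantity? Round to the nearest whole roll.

947 rolls

Optimal lot size Q* = (2 × 38,975 × €346 / €30.1)^½ ≈ 946.59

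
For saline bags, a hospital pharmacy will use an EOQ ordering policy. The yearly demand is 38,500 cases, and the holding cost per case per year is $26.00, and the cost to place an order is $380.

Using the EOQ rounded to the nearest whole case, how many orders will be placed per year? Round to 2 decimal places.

2DS/H = 2·38,500·380/26 = 1,125,384.62
EOQ = √1,125,384.62 ≈ 1,060.84 → Q = 1,061
Orders per year = D/Q = 38,500 / 1,061 = 36.287

36.29 orders per year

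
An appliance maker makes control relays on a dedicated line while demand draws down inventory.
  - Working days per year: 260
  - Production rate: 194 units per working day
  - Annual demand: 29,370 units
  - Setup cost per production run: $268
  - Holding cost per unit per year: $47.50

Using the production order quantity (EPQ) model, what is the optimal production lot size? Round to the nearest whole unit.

891 units

Daily demand d = 29,370/260 = 112.962; p = 194; 1 − d/p = 0.41772
EPQ = √(2DS / (H(1 − d/p)))
    = √(2 × 29,370 × 268 / (47.5 × 0.41772)) ≈ 890.72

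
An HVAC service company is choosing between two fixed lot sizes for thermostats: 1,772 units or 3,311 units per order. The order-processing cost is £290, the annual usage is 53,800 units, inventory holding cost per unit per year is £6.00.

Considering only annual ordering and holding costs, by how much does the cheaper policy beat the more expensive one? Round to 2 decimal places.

£524.43

TC(Q) = (D/Q)S + (Q/2)H
TC(1,772) = (53,800/1,772)×290 + (1,772/2)×6 = £14,120.74
TC(3,311) = (53,800/3,311)×290 + (3,311/2)×6 = £14,645.17
|ΔTC| = |£14,120.74 − £14,645.17| = £524.43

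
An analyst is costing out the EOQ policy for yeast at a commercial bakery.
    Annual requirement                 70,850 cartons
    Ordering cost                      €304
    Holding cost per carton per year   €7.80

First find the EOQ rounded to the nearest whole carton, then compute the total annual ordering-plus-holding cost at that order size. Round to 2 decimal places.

€18,330.28

EOQ = √(2DS/H) = √(2 × 70,850 × 304 / 7.8)
    = √(5,522,666.67) ≈ 2,350.04 → Q = 2,350 cartons
Orders/yr = 70,850/2,350 = 30.149; ordering cost = 30.149 × €304 = €9,165.28
Average inventory = 2,350/2 = 1175; holding cost = 1175 × €7.8 = €9,165.00
Total = €9,165.28 + €9,165.00 = €18,330.28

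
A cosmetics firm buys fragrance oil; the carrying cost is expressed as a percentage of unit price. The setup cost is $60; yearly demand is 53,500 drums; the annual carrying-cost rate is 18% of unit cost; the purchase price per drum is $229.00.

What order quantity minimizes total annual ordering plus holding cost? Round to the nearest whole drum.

Carrying cost H = $229 × 18% = $41.2200/drum/yr
Optimal lot size Q* = (2 × 53,500 × $60 / $41.22)^½ ≈ 394.65

395 drums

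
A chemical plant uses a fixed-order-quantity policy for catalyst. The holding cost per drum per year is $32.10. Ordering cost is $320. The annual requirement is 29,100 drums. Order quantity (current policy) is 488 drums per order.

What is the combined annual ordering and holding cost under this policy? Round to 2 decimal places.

$26,914.37

Orders/yr = 29,100/488 = 59.631; ordering cost = 59.631 × $320 = $19,081.97
Average inventory = 488/2 = 244; holding cost = 244 × $32.1 = $7,832.40
Total = $19,081.97 + $7,832.40 = $26,914.37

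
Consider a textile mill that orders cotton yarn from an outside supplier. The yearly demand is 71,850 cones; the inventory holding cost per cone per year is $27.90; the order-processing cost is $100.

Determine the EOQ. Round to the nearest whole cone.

Optimal lot size Q* = (2 × 71,850 × $100 / $27.9)^½ ≈ 717.67

718 cones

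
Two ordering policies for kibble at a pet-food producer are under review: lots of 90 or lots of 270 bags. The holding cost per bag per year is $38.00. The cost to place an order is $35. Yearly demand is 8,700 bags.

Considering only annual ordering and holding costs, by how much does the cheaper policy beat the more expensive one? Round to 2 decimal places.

For each Q, cost = (D/Q)·S + (Q/2)·H.
TC(90) = (8,700/90)×35 + (90/2)×38 = $5,093.33
TC(270) = (8,700/270)×35 + (270/2)×38 = $6,257.78
Lots of 90 are cheaper by $1,164.44.

$1,164.44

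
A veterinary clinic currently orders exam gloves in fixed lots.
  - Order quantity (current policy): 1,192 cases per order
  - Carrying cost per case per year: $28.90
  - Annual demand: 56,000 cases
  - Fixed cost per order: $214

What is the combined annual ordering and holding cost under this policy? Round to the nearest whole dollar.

$27,278

Annual ordering cost = (D/Q)·S = (56,000/1,192) × 214 = $10,053.69
Annual holding cost  = (Q/2)·H = (1,192/2) × 28.9 = $17,224.40
Total = $10,053.69 + $17,224.40 = $27,278.09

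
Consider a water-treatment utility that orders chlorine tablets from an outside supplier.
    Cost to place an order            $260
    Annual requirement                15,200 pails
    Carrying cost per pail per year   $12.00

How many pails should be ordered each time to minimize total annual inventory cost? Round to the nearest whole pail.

812 pails

Q* = √(2·D·S / H) = √(2·15,200·260 / 12) = √658,666.7 ≈ 811.58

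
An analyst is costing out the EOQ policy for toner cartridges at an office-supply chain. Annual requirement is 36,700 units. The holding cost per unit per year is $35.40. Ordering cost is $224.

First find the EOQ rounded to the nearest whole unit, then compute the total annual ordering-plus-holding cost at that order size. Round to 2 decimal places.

$24,125.36

EOQ = √(2DS/H) = √(2 × 36,700 × 224 / 35.4)
    = √(464,451.98) ≈ 681.51 → Q = 682 units
Orders/yr = 36,700/682 = 53.812; ordering cost = 53.812 × $224 = $12,053.96
Average inventory = 682/2 = 341; holding cost = 341 × $35.4 = $12,071.40
Total = $12,053.96 + $12,071.40 = $24,125.36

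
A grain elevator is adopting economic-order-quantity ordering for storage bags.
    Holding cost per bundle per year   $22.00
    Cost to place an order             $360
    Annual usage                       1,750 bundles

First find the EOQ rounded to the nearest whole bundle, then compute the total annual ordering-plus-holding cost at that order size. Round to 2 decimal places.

$5,264.98

Q* = √(2·D·S / H) = √(2·1,750·360 / 22) = √57,272.7 ≈ 239.32 → Q = 239 bundles
Orders/yr = 1,750/239 = 7.322; ordering cost = 7.322 × $360 = $2,635.98
Average inventory = 239/2 = 119.5; holding cost = 119.5 × $22 = $2,629.00
Total = $2,635.98 + $2,629.00 = $5,264.98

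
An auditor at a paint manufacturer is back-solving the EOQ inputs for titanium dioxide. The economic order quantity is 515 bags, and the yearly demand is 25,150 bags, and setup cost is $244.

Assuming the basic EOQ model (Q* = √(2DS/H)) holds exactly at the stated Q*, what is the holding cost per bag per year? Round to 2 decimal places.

$46.27

Since Q* = (2DS/H)^½, squaring gives Q*²·H = 2DS.
H = 2DS / Q² = 2 × 25,150 × 244 / 515² = 46.2747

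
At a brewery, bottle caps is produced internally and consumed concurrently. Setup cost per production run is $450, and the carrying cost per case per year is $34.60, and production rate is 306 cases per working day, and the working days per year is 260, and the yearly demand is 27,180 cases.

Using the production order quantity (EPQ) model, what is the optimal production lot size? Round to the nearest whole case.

1,036 cases

Daily demand d = 27,180/260 = 104.538; p = 306; 1 − d/p = 0.65837
EPQ = √(2DS / (H(1 − d/p)))
    = √(2 × 27,180 × 450 / (34.6 × 0.65837)) ≈ 1,036.27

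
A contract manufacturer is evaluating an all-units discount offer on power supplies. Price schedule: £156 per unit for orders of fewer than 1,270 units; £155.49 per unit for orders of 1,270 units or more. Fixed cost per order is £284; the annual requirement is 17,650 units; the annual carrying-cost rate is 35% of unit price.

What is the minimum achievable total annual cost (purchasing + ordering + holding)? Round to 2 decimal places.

£2,776,796.07

H₁ = 35%×£156 = £54.6000;  H₂ = 35%×£155.49 = £54.4215
EOQ₁ = √(2×17,650×284/54.6000) = 428.50  (< 1,270, feasible at tier 1)
EOQ₂ = √(2×17,650×284/54.4215) = 429.20  (< 1,270 → use Q = 1,270 at tier-2 price)
TC(tier 1 (EOQ₁), Q≈428.5) = £2,776,796.07
TC(tier 2, Q≈1,270.0) = £2,782,903.08
Minimum at tier 1 (EOQ₁): £2,776,796.07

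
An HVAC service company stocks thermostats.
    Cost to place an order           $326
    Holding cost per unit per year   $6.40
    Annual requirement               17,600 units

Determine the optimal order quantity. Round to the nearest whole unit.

1,339 units

EOQ = √(2DS/H) = √(2 × 17,600 × 326 / 6.4)
    = √(1,793,000.00) ≈ 1,339.03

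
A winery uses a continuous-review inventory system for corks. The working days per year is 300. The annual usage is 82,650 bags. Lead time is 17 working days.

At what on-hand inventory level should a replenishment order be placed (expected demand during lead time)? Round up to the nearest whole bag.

Daily demand d = 82,650 / 300 = 275.500 bags/day
Demand during lead time = 275.500 × 17 = 4,683.50
Reorder point = 4,683.50 → round up

4,684 bags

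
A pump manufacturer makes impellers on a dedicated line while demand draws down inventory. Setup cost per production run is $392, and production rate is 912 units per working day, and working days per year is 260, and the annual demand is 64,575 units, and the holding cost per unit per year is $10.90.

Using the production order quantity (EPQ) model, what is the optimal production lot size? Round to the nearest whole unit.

2,526 units

d = 64,575/260 = 248.3654 units/day;  effective holding cost H(1 − d/p) = 10.9·(1 − 248.3654/912) = 7.93160
Q* = √(2DS / H_eff) = √(2·64,575·392 / 7.93160) ≈ 2,526.45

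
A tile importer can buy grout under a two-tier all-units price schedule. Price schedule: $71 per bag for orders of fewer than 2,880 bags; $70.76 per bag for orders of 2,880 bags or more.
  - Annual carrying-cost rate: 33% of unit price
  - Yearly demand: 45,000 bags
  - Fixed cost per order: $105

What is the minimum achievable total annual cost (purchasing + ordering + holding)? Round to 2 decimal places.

$3,209,879.97

H₁ = 33%×$71 = $23.4300;  H₂ = 33%×$70.76 = $23.3508
EOQ₁ = √(2×45,000×105/23.4300) = 635.08  (< 2,880, feasible at tier 1)
EOQ₂ = √(2×45,000×105/23.3508) = 636.16  (< 2,880 → use Q = 2,880 at tier-2 price)
TC(tier 1 (EOQ₁), Q≈635.1) = $3,209,879.97
TC(tier 2, Q≈2,880.0) = $3,219,465.78
Minimum at tier 1 (EOQ₁): $3,209,879.97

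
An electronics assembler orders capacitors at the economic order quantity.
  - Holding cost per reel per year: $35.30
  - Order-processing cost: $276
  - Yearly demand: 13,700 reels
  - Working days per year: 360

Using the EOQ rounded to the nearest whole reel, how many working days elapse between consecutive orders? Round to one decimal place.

12.2 days

Q* = √(2·D·S / H) = √(2·13,700·276 / 35.3) = √214,232.3 ≈ 462.85 → Q = 463 reels
Cycle time = (working days × Q)/D = (360 × 463) / 13,700 = 12.166 days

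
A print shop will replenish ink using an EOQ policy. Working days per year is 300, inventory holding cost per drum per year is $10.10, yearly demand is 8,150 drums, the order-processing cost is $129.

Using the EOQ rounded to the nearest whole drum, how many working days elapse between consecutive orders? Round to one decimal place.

EOQ = √(2DS/H) = √(2 × 8,150 × 129 / 10.1)
    = √(208,188.12) ≈ 456.28 → Q = 456 drums
Cycle time = (working days × Q)/D = (300 × 456) / 8,150 = 16.785 days

16.8 days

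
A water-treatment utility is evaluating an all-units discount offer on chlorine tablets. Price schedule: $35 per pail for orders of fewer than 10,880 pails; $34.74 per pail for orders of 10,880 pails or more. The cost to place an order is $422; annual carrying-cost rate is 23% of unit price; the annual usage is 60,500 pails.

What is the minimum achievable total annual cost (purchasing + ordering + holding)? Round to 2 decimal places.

H₁ = 23%×$35 = $8.0500;  H₂ = 23%×$34.74 = $7.9902
EOQ₁ = √(2×60,500×422/8.0500) = 2,518.55  (< 10,880, feasible at tier 1)
EOQ₂ = √(2×60,500×422/7.9902) = 2,527.96  (< 10,880 → use Q = 10,880 at tier-2 price)
TC(tier 1 (EOQ₁), Q≈2,518.6) = $2,137,774.35
TC(tier 2, Q≈10,880.0) = $2,147,583.29
Minimum at tier 1 (EOQ₁): $2,137,774.35

$2,137,774.35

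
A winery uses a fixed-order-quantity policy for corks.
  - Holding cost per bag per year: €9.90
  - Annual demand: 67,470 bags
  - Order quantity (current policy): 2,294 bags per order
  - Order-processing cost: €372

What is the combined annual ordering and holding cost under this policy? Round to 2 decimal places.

€22,296.38

Annual ordering cost = (D/Q)·S = (67,470/2,294) × 372 = €10,941.08
Annual holding cost  = (Q/2)·H = (2,294/2) × 9.9 = €11,355.30
Total = €10,941.08 + €11,355.30 = €22,296.38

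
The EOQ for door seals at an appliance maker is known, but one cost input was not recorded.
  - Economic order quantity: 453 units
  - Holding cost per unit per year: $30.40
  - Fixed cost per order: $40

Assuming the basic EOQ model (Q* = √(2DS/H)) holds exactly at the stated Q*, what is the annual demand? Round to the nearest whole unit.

77,979 units per year

Since Q* = (2DS/H)^½, squaring gives Q*²·H = 2DS.
D = Q²H / (2S) = 453² × 30.4 / (2 × 40) = 77,979.42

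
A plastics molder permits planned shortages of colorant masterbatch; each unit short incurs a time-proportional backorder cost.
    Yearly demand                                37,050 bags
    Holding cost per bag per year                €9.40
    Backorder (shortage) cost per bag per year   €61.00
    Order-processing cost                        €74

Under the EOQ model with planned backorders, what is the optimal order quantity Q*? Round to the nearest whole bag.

821 bags

Basic EOQ = √(2·37,050·74/9.4) = 763.767
Backorder adjustment √((H+b)/b) = √((9.4+61)/61) = 1.0743
Q* = 763.767 × 1.0743 ≈ 820.51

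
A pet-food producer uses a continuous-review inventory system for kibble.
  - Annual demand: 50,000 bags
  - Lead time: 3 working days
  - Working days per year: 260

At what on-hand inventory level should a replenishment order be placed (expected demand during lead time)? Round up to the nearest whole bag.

Daily demand d = 50,000 / 260 = 192.308 bags/day
Demand during lead time = 192.308 × 3 = 576.92
Reorder point = 576.92 → round up

577 bags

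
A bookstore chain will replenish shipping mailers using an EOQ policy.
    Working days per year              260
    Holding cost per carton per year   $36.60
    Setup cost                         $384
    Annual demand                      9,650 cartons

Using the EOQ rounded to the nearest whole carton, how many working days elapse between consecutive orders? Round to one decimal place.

Optimal lot size Q* = (2 × 9,650 × $384 / $36.6)^½ ≈ 449.99 → Q = 450 cartons
T = Q/D × 260 days = 450/9,650 × 260 = 12.124 days

12.1 days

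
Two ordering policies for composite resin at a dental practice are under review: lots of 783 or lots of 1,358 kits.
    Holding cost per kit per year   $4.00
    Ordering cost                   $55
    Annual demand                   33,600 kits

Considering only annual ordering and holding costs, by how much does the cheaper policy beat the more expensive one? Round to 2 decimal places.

Annual cost at Q: ordering D·S/Q plus holding Q·H/2.
TC(783) = (33,600/783)×55 + (783/2)×4 = $3,926.15
TC(1,358) = (33,600/1,358)×55 + (1,358/2)×4 = $4,076.82
Lots of 783 are cheaper by $150.67.

$150.67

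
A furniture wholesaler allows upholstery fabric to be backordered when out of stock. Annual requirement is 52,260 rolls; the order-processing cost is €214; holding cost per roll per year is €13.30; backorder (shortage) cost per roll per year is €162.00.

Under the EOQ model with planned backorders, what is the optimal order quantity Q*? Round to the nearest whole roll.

Q* = √(2DS/H) · √((H + b)/b)
   = √(2 × 52,260 × 214 / 13.3) · √((13.3 + 162) / 162)
   = 1,296.823 × 1.0402 ≈ 1,349.01

1,349 rolls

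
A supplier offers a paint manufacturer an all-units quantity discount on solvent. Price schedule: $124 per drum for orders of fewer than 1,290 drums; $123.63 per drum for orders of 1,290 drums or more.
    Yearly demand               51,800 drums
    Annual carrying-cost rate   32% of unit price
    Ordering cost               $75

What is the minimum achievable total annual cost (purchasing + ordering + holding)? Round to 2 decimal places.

$6,432,562.86

H₁ = 32%×$124 = $39.6800;  H₂ = 32%×$123.63 = $39.5616
EOQ₁ = √(2×51,800×75/39.6800) = 442.51  (< 1,290, feasible at tier 1)
EOQ₂ = √(2×51,800×75/39.5616) = 443.17  (< 1,290 → use Q = 1,290 at tier-2 price)
TC(tier 1 (EOQ₁), Q≈442.5) = $6,440,758.86
TC(tier 2, Q≈1,290.0) = $6,432,562.86
Minimum at tier 2: $6,432,562.86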